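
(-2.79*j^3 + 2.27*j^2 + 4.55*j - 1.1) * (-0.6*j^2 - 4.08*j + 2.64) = 1.674*j^5 + 10.0212*j^4 - 19.3572*j^3 - 11.9112*j^2 + 16.5*j - 2.904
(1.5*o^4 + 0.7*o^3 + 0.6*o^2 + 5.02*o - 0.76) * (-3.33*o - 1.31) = -4.995*o^5 - 4.296*o^4 - 2.915*o^3 - 17.5026*o^2 - 4.0454*o + 0.9956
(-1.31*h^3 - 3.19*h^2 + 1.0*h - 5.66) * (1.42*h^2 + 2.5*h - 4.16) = -1.8602*h^5 - 7.8048*h^4 - 1.1054*h^3 + 7.7332*h^2 - 18.31*h + 23.5456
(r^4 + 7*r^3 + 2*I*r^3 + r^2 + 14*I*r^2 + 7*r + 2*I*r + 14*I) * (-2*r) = -2*r^5 - 14*r^4 - 4*I*r^4 - 2*r^3 - 28*I*r^3 - 14*r^2 - 4*I*r^2 - 28*I*r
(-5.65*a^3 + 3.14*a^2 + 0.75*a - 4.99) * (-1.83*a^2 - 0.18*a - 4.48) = 10.3395*a^5 - 4.7292*a^4 + 23.3743*a^3 - 5.0705*a^2 - 2.4618*a + 22.3552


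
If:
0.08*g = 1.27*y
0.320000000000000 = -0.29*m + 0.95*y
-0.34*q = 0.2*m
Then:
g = 15.875*y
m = 3.27586206896552*y - 1.10344827586207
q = 0.649087221095335 - 1.92697768762677*y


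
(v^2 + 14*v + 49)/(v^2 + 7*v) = (v + 7)/v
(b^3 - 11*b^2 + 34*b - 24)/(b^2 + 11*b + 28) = (b^3 - 11*b^2 + 34*b - 24)/(b^2 + 11*b + 28)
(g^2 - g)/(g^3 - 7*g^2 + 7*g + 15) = g*(g - 1)/(g^3 - 7*g^2 + 7*g + 15)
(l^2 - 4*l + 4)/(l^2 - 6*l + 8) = (l - 2)/(l - 4)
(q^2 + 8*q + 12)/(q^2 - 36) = (q + 2)/(q - 6)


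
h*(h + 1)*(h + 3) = h^3 + 4*h^2 + 3*h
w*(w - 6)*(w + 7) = w^3 + w^2 - 42*w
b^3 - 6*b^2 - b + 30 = (b - 5)*(b - 3)*(b + 2)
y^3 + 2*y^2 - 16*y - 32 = (y - 4)*(y + 2)*(y + 4)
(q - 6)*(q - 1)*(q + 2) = q^3 - 5*q^2 - 8*q + 12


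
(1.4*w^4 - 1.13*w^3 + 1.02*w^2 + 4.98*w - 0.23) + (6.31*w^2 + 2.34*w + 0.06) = 1.4*w^4 - 1.13*w^3 + 7.33*w^2 + 7.32*w - 0.17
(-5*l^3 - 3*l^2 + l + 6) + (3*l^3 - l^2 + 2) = -2*l^3 - 4*l^2 + l + 8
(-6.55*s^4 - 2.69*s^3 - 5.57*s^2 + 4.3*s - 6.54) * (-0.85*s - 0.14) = 5.5675*s^5 + 3.2035*s^4 + 5.1111*s^3 - 2.8752*s^2 + 4.957*s + 0.9156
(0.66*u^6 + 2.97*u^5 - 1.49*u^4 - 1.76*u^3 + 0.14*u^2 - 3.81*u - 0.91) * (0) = 0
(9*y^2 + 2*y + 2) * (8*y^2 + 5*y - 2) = 72*y^4 + 61*y^3 + 8*y^2 + 6*y - 4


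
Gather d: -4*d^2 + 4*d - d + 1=-4*d^2 + 3*d + 1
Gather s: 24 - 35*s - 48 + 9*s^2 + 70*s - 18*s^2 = -9*s^2 + 35*s - 24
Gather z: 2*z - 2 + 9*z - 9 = 11*z - 11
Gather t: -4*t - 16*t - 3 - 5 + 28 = 20 - 20*t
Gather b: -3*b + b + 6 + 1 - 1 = 6 - 2*b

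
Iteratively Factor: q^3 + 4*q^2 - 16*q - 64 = (q + 4)*(q^2 - 16) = (q - 4)*(q + 4)*(q + 4)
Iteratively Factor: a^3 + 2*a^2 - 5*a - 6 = (a + 3)*(a^2 - a - 2) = (a - 2)*(a + 3)*(a + 1)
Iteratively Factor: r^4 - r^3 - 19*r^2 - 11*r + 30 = (r + 2)*(r^3 - 3*r^2 - 13*r + 15) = (r + 2)*(r + 3)*(r^2 - 6*r + 5) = (r - 1)*(r + 2)*(r + 3)*(r - 5)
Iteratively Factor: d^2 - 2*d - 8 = (d - 4)*(d + 2)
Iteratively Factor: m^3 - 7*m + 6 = (m - 2)*(m^2 + 2*m - 3) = (m - 2)*(m + 3)*(m - 1)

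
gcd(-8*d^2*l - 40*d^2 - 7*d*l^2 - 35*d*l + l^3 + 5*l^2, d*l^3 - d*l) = 1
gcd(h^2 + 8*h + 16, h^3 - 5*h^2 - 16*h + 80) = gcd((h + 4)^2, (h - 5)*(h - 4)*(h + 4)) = h + 4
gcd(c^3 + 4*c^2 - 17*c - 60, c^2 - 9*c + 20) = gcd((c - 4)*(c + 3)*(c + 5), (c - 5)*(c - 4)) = c - 4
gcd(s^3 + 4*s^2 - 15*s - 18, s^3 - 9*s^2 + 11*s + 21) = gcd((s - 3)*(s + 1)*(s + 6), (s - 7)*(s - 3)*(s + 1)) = s^2 - 2*s - 3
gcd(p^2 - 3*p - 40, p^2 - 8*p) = p - 8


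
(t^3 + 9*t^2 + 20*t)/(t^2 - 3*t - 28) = t*(t + 5)/(t - 7)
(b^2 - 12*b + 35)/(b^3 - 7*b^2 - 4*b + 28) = (b - 5)/(b^2 - 4)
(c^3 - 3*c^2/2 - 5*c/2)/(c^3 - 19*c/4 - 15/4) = 2*c/(2*c + 3)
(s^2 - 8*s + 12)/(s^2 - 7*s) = (s^2 - 8*s + 12)/(s*(s - 7))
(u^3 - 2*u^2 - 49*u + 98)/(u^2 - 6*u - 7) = (u^2 + 5*u - 14)/(u + 1)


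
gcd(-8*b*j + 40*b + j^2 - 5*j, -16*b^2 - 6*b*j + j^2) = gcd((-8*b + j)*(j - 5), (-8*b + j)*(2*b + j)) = 8*b - j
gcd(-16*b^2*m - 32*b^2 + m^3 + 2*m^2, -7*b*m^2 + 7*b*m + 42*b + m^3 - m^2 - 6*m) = m + 2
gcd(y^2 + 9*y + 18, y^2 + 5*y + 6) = y + 3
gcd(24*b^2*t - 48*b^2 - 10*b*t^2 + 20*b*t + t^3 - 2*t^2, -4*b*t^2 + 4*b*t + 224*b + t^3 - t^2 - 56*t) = -4*b + t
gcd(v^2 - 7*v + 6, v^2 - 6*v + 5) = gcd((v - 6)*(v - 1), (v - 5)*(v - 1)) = v - 1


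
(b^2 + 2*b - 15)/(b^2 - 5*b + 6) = (b + 5)/(b - 2)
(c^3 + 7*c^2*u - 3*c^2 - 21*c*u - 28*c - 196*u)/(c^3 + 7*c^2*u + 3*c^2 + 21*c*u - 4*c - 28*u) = (c - 7)/(c - 1)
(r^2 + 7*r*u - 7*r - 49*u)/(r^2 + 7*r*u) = (r - 7)/r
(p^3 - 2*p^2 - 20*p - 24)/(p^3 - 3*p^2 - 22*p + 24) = (p^2 + 4*p + 4)/(p^2 + 3*p - 4)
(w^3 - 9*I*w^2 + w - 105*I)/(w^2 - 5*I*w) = w - 4*I + 21/w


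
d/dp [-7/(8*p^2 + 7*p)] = 7*(16*p + 7)/(p^2*(8*p + 7)^2)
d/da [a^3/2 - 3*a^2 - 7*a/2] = 3*a^2/2 - 6*a - 7/2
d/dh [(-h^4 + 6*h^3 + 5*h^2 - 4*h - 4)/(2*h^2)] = -h + 3 + 2/h^2 + 4/h^3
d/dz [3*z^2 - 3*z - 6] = 6*z - 3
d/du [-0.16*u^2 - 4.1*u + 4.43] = -0.32*u - 4.1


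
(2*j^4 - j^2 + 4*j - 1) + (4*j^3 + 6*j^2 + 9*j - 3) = 2*j^4 + 4*j^3 + 5*j^2 + 13*j - 4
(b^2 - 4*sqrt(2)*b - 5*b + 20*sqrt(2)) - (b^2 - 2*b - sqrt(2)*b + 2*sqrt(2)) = -3*sqrt(2)*b - 3*b + 18*sqrt(2)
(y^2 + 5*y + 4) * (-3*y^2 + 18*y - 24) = -3*y^4 + 3*y^3 + 54*y^2 - 48*y - 96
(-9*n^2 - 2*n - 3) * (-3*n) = 27*n^3 + 6*n^2 + 9*n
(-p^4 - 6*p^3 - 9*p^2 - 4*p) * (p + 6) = -p^5 - 12*p^4 - 45*p^3 - 58*p^2 - 24*p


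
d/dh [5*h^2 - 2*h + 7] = 10*h - 2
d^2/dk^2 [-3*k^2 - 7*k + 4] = -6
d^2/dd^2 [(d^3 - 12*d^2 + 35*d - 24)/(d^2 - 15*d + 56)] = 48/(d^3 - 21*d^2 + 147*d - 343)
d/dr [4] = 0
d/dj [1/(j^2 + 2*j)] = 2*(-j - 1)/(j^2*(j + 2)^2)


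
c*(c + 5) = c^2 + 5*c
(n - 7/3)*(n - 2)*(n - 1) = n^3 - 16*n^2/3 + 9*n - 14/3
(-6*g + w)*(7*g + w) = -42*g^2 + g*w + w^2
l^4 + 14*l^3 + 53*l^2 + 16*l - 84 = (l - 1)*(l + 2)*(l + 6)*(l + 7)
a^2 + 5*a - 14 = (a - 2)*(a + 7)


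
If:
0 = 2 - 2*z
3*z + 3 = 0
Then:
No Solution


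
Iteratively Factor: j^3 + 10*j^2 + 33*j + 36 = (j + 3)*(j^2 + 7*j + 12) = (j + 3)^2*(j + 4)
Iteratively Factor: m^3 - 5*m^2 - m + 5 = (m - 5)*(m^2 - 1) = (m - 5)*(m - 1)*(m + 1)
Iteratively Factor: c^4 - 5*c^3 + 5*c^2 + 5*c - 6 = (c + 1)*(c^3 - 6*c^2 + 11*c - 6) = (c - 3)*(c + 1)*(c^2 - 3*c + 2) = (c - 3)*(c - 2)*(c + 1)*(c - 1)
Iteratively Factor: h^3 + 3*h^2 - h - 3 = (h + 1)*(h^2 + 2*h - 3) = (h - 1)*(h + 1)*(h + 3)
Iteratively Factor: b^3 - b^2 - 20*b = (b - 5)*(b^2 + 4*b) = (b - 5)*(b + 4)*(b)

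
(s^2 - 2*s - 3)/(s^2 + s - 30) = (s^2 - 2*s - 3)/(s^2 + s - 30)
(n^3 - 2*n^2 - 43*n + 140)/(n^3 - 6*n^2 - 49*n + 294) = (n^2 - 9*n + 20)/(n^2 - 13*n + 42)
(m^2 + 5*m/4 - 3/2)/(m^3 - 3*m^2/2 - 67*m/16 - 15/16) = 4*(-4*m^2 - 5*m + 6)/(-16*m^3 + 24*m^2 + 67*m + 15)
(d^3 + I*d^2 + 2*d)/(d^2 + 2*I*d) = d - I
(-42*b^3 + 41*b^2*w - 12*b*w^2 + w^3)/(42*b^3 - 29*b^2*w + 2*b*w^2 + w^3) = (-7*b + w)/(7*b + w)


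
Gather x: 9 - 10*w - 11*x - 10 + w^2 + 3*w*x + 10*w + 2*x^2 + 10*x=w^2 + 2*x^2 + x*(3*w - 1) - 1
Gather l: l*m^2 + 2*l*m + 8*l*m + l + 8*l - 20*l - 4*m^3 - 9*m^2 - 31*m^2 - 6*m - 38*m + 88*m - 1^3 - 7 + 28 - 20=l*(m^2 + 10*m - 11) - 4*m^3 - 40*m^2 + 44*m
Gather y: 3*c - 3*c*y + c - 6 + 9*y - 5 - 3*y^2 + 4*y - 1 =4*c - 3*y^2 + y*(13 - 3*c) - 12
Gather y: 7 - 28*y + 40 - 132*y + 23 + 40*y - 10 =60 - 120*y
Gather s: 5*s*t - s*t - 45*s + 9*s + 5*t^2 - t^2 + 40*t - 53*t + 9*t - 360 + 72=s*(4*t - 36) + 4*t^2 - 4*t - 288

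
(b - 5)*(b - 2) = b^2 - 7*b + 10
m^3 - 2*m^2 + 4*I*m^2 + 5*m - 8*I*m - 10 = (m - 2)*(m - I)*(m + 5*I)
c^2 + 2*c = c*(c + 2)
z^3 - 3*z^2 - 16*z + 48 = (z - 4)*(z - 3)*(z + 4)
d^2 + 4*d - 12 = (d - 2)*(d + 6)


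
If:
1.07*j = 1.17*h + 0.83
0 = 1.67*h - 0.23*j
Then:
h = 0.13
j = 0.91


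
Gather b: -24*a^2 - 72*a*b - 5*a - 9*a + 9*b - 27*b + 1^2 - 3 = -24*a^2 - 14*a + b*(-72*a - 18) - 2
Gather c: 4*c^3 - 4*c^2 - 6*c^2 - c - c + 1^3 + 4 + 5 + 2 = 4*c^3 - 10*c^2 - 2*c + 12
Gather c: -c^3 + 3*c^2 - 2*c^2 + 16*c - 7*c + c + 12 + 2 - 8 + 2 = -c^3 + c^2 + 10*c + 8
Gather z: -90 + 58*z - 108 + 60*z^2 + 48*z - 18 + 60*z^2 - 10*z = 120*z^2 + 96*z - 216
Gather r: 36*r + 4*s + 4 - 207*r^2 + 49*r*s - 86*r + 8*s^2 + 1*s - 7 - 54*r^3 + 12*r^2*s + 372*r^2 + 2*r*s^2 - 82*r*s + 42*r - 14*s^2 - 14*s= -54*r^3 + r^2*(12*s + 165) + r*(2*s^2 - 33*s - 8) - 6*s^2 - 9*s - 3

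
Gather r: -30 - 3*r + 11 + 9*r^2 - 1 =9*r^2 - 3*r - 20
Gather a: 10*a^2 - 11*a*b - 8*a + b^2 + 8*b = 10*a^2 + a*(-11*b - 8) + b^2 + 8*b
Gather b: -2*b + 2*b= 0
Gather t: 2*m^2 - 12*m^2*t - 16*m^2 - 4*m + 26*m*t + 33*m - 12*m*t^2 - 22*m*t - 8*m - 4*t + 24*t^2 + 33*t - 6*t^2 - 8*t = -14*m^2 + 21*m + t^2*(18 - 12*m) + t*(-12*m^2 + 4*m + 21)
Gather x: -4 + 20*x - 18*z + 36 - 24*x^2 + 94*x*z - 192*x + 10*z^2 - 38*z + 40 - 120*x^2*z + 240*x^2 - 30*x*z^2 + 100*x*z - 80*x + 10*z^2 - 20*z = x^2*(216 - 120*z) + x*(-30*z^2 + 194*z - 252) + 20*z^2 - 76*z + 72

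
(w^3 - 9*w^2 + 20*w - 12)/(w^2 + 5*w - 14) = (w^2 - 7*w + 6)/(w + 7)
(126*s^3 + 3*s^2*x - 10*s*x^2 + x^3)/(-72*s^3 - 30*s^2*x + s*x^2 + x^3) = (-7*s + x)/(4*s + x)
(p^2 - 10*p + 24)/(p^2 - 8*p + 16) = (p - 6)/(p - 4)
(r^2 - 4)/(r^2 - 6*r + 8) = (r + 2)/(r - 4)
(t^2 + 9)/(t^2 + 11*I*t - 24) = (t - 3*I)/(t + 8*I)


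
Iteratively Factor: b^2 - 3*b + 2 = (b - 2)*(b - 1)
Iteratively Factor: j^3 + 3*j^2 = (j + 3)*(j^2) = j*(j + 3)*(j)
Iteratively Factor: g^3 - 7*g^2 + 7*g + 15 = (g + 1)*(g^2 - 8*g + 15) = (g - 5)*(g + 1)*(g - 3)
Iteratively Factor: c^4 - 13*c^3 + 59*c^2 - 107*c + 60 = (c - 3)*(c^3 - 10*c^2 + 29*c - 20) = (c - 5)*(c - 3)*(c^2 - 5*c + 4) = (c - 5)*(c - 3)*(c - 1)*(c - 4)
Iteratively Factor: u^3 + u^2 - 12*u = (u + 4)*(u^2 - 3*u) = (u - 3)*(u + 4)*(u)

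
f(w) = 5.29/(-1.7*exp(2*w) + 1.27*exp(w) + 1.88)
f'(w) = 5.29*(3.4*exp(2*w) - 1.27*exp(w))/(-1.7*exp(2*w) + 1.27*exp(w) + 1.88)^2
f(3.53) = -0.00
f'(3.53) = 0.01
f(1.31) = -0.32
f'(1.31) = 0.79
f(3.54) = -0.00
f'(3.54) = 0.01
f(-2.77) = 2.71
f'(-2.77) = -0.09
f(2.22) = -0.04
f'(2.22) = 0.09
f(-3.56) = 2.76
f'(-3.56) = -0.05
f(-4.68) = 2.80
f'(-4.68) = -0.02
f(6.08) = -0.00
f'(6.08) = 0.00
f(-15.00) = 2.81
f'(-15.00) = 0.00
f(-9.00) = 2.81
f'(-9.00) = 0.00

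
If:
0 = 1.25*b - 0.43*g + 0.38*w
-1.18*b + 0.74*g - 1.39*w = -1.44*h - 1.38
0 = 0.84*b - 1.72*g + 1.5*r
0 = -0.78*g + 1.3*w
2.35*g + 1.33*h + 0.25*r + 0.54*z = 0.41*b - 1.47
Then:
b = -0.031046764521121*z - 0.0112352874694489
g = -0.192121067581195*z - 0.0695252937465897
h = -0.0379823350608022*z - 0.972078483907034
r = -0.202912636027942*z - 0.0734305758465315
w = -0.115272640548717*z - 0.0417151762479538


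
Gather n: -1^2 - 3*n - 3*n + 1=-6*n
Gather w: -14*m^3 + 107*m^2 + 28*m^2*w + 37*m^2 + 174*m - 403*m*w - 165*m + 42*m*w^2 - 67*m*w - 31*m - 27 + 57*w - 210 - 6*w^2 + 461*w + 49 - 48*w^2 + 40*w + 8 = -14*m^3 + 144*m^2 - 22*m + w^2*(42*m - 54) + w*(28*m^2 - 470*m + 558) - 180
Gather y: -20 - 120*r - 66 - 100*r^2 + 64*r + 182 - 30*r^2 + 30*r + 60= -130*r^2 - 26*r + 156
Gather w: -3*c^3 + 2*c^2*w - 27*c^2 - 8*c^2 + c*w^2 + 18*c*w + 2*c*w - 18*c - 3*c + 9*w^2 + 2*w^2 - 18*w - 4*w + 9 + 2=-3*c^3 - 35*c^2 - 21*c + w^2*(c + 11) + w*(2*c^2 + 20*c - 22) + 11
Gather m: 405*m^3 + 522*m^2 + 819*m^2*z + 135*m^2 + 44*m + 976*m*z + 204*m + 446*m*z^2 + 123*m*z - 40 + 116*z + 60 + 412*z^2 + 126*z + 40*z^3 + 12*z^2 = 405*m^3 + m^2*(819*z + 657) + m*(446*z^2 + 1099*z + 248) + 40*z^3 + 424*z^2 + 242*z + 20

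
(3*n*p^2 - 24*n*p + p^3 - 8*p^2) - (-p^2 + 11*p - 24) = 3*n*p^2 - 24*n*p + p^3 - 7*p^2 - 11*p + 24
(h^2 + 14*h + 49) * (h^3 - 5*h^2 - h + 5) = h^5 + 9*h^4 - 22*h^3 - 254*h^2 + 21*h + 245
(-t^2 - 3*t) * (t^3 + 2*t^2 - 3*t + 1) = -t^5 - 5*t^4 - 3*t^3 + 8*t^2 - 3*t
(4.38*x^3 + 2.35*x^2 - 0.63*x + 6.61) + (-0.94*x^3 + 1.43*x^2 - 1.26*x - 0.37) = 3.44*x^3 + 3.78*x^2 - 1.89*x + 6.24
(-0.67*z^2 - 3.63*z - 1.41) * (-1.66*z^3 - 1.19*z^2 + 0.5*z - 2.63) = 1.1122*z^5 + 6.8231*z^4 + 6.3253*z^3 + 1.625*z^2 + 8.8419*z + 3.7083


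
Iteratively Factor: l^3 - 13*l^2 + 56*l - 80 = (l - 5)*(l^2 - 8*l + 16) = (l - 5)*(l - 4)*(l - 4)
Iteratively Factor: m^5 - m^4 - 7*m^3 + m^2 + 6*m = (m + 2)*(m^4 - 3*m^3 - m^2 + 3*m) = (m + 1)*(m + 2)*(m^3 - 4*m^2 + 3*m) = (m - 3)*(m + 1)*(m + 2)*(m^2 - m) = (m - 3)*(m - 1)*(m + 1)*(m + 2)*(m)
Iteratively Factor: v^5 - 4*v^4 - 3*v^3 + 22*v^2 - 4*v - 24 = (v - 2)*(v^4 - 2*v^3 - 7*v^2 + 8*v + 12) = (v - 2)*(v + 2)*(v^3 - 4*v^2 + v + 6) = (v - 2)*(v + 1)*(v + 2)*(v^2 - 5*v + 6) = (v - 2)^2*(v + 1)*(v + 2)*(v - 3)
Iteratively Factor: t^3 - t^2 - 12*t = (t - 4)*(t^2 + 3*t) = t*(t - 4)*(t + 3)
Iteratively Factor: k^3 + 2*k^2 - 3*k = (k - 1)*(k^2 + 3*k) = (k - 1)*(k + 3)*(k)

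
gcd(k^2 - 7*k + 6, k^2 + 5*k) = 1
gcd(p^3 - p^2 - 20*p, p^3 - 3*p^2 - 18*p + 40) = p^2 - p - 20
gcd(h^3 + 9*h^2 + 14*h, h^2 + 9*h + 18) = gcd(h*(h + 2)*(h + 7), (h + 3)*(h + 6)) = 1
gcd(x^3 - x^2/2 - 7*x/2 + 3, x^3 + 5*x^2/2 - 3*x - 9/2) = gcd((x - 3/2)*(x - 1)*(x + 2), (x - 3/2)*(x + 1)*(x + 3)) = x - 3/2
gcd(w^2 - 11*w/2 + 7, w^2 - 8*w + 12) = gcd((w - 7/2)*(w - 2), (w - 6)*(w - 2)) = w - 2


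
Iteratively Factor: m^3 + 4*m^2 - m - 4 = (m + 1)*(m^2 + 3*m - 4) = (m - 1)*(m + 1)*(m + 4)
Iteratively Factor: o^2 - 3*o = (o - 3)*(o)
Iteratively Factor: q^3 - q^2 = (q)*(q^2 - q) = q*(q - 1)*(q)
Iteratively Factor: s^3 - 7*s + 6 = (s - 2)*(s^2 + 2*s - 3) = (s - 2)*(s + 3)*(s - 1)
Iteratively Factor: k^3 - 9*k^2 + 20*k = (k - 5)*(k^2 - 4*k) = (k - 5)*(k - 4)*(k)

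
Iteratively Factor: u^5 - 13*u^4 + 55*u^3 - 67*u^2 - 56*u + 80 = (u + 1)*(u^4 - 14*u^3 + 69*u^2 - 136*u + 80) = (u - 4)*(u + 1)*(u^3 - 10*u^2 + 29*u - 20) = (u - 4)^2*(u + 1)*(u^2 - 6*u + 5) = (u - 4)^2*(u - 1)*(u + 1)*(u - 5)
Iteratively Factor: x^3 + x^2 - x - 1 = (x + 1)*(x^2 - 1) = (x + 1)^2*(x - 1)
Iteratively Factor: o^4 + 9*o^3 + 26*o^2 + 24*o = (o)*(o^3 + 9*o^2 + 26*o + 24) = o*(o + 4)*(o^2 + 5*o + 6) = o*(o + 3)*(o + 4)*(o + 2)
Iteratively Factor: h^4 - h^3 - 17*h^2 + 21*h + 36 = (h + 4)*(h^3 - 5*h^2 + 3*h + 9) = (h - 3)*(h + 4)*(h^2 - 2*h - 3) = (h - 3)*(h + 1)*(h + 4)*(h - 3)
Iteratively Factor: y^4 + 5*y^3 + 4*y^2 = (y + 4)*(y^3 + y^2) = y*(y + 4)*(y^2 + y) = y*(y + 1)*(y + 4)*(y)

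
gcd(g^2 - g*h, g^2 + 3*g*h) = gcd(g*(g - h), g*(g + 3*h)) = g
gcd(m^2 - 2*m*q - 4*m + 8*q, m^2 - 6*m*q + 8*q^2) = -m + 2*q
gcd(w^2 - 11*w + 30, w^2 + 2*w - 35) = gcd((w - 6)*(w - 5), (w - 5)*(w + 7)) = w - 5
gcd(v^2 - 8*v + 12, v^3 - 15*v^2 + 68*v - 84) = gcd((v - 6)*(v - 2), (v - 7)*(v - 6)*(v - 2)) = v^2 - 8*v + 12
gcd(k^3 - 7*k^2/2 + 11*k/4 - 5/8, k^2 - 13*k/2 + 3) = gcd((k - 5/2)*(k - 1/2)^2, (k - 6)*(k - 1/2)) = k - 1/2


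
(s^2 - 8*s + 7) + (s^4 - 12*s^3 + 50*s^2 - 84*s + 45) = s^4 - 12*s^3 + 51*s^2 - 92*s + 52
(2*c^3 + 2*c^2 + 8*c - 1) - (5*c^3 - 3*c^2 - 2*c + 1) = -3*c^3 + 5*c^2 + 10*c - 2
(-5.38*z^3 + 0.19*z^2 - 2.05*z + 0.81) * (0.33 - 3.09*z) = 16.6242*z^4 - 2.3625*z^3 + 6.3972*z^2 - 3.1794*z + 0.2673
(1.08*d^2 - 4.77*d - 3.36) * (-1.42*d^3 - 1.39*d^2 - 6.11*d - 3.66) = -1.5336*d^5 + 5.2722*d^4 + 4.8027*d^3 + 29.8623*d^2 + 37.9878*d + 12.2976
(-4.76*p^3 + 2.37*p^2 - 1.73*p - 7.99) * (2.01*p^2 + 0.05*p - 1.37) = -9.5676*p^5 + 4.5257*p^4 + 3.1624*p^3 - 19.3933*p^2 + 1.9706*p + 10.9463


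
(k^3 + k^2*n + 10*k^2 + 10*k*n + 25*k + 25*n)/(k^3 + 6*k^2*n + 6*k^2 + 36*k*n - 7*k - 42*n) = (k^3 + k^2*n + 10*k^2 + 10*k*n + 25*k + 25*n)/(k^3 + 6*k^2*n + 6*k^2 + 36*k*n - 7*k - 42*n)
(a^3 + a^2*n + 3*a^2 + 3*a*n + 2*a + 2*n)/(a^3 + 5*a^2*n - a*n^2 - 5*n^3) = (a^2 + 3*a + 2)/(a^2 + 4*a*n - 5*n^2)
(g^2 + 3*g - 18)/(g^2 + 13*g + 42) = (g - 3)/(g + 7)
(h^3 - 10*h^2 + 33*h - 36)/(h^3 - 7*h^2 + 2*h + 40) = (h^2 - 6*h + 9)/(h^2 - 3*h - 10)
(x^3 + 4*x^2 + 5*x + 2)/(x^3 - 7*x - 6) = (x + 1)/(x - 3)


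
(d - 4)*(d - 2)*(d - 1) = d^3 - 7*d^2 + 14*d - 8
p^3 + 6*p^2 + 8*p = p*(p + 2)*(p + 4)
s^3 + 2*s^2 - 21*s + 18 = (s - 3)*(s - 1)*(s + 6)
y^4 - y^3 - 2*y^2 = y^2*(y - 2)*(y + 1)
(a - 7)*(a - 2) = a^2 - 9*a + 14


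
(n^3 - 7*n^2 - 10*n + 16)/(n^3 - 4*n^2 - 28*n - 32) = (n - 1)/(n + 2)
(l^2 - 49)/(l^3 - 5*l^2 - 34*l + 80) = (l^2 - 49)/(l^3 - 5*l^2 - 34*l + 80)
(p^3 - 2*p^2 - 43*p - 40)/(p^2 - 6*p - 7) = (p^2 - 3*p - 40)/(p - 7)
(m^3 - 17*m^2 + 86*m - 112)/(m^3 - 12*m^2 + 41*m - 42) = (m - 8)/(m - 3)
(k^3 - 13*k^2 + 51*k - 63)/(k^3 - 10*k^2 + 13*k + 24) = (k^2 - 10*k + 21)/(k^2 - 7*k - 8)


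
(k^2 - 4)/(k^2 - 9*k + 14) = (k + 2)/(k - 7)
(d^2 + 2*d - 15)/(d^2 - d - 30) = (d - 3)/(d - 6)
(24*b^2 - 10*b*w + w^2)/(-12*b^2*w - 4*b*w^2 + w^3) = (-4*b + w)/(w*(2*b + w))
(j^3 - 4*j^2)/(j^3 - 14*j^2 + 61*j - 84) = j^2/(j^2 - 10*j + 21)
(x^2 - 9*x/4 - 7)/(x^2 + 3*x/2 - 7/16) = 4*(x - 4)/(4*x - 1)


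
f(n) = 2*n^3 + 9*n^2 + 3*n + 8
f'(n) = 6*n^2 + 18*n + 3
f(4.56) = 398.46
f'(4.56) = 209.84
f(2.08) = 71.18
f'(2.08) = 66.40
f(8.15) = 1712.94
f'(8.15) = 548.24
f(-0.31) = 7.88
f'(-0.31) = -2.00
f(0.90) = 19.45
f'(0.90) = 24.06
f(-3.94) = 13.57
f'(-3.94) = 25.22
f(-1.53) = 17.31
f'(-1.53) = -10.49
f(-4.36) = 0.24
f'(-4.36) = 38.58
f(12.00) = 4796.00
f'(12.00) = 1083.00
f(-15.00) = -4762.00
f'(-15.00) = 1083.00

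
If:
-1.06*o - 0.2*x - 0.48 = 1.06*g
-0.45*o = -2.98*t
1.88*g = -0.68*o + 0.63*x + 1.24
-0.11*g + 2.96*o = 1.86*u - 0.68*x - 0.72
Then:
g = 0.631918238993711*x + 1.28993710691824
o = -0.82059748427673*x - 1.74276729559748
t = -0.123915727491452*x - 0.263169558060023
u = -0.977677182660445*x - 2.46262595523095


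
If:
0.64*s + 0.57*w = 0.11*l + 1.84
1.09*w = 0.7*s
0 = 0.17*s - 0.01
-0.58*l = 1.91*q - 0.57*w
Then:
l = -16.19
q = 4.93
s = 0.06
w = 0.04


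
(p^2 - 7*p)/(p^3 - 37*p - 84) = p/(p^2 + 7*p + 12)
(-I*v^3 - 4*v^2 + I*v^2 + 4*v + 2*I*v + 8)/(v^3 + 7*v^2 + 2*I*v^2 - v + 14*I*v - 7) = (-I*v^3 + v^2*(-4 + I) + 2*v*(2 + I) + 8)/(v^3 + v^2*(7 + 2*I) + v*(-1 + 14*I) - 7)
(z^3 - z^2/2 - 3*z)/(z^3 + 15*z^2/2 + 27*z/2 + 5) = z*(2*z^2 - z - 6)/(2*z^3 + 15*z^2 + 27*z + 10)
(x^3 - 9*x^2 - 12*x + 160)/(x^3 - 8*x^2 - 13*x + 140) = (x - 8)/(x - 7)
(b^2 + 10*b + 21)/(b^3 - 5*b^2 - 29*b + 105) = (b^2 + 10*b + 21)/(b^3 - 5*b^2 - 29*b + 105)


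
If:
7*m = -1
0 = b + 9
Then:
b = -9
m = -1/7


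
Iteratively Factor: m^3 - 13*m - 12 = (m + 3)*(m^2 - 3*m - 4) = (m + 1)*(m + 3)*(m - 4)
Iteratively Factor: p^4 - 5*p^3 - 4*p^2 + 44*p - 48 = (p + 3)*(p^3 - 8*p^2 + 20*p - 16) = (p - 2)*(p + 3)*(p^2 - 6*p + 8) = (p - 2)^2*(p + 3)*(p - 4)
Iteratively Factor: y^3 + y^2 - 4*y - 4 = (y - 2)*(y^2 + 3*y + 2) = (y - 2)*(y + 1)*(y + 2)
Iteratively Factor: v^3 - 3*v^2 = (v)*(v^2 - 3*v) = v*(v - 3)*(v)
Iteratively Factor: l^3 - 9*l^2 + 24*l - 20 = (l - 2)*(l^2 - 7*l + 10) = (l - 5)*(l - 2)*(l - 2)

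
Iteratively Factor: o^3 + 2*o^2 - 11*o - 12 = (o + 4)*(o^2 - 2*o - 3) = (o + 1)*(o + 4)*(o - 3)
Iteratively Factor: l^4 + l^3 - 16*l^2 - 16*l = (l + 4)*(l^3 - 3*l^2 - 4*l) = (l - 4)*(l + 4)*(l^2 + l) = (l - 4)*(l + 1)*(l + 4)*(l)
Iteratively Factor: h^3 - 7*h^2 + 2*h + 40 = (h + 2)*(h^2 - 9*h + 20) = (h - 5)*(h + 2)*(h - 4)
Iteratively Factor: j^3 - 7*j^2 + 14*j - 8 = (j - 2)*(j^2 - 5*j + 4) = (j - 4)*(j - 2)*(j - 1)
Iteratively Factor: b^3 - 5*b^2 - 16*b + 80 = (b - 4)*(b^2 - b - 20) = (b - 5)*(b - 4)*(b + 4)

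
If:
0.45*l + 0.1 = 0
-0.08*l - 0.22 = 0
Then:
No Solution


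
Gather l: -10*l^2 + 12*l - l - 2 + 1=-10*l^2 + 11*l - 1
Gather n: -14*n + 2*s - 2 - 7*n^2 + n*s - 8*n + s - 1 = -7*n^2 + n*(s - 22) + 3*s - 3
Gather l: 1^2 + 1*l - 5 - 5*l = -4*l - 4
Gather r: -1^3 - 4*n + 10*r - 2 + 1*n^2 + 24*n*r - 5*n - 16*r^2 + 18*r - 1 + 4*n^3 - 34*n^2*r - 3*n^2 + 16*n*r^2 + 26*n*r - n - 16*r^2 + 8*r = 4*n^3 - 2*n^2 - 10*n + r^2*(16*n - 32) + r*(-34*n^2 + 50*n + 36) - 4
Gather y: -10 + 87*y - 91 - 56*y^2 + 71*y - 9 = -56*y^2 + 158*y - 110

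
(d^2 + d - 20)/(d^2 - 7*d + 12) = (d + 5)/(d - 3)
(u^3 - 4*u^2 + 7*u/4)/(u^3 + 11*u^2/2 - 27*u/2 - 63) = u*(2*u - 1)/(2*(u^2 + 9*u + 18))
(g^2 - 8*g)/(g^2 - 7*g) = (g - 8)/(g - 7)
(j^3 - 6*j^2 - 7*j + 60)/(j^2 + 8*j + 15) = (j^2 - 9*j + 20)/(j + 5)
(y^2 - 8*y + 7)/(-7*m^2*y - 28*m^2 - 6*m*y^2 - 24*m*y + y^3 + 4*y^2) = (-y^2 + 8*y - 7)/(7*m^2*y + 28*m^2 + 6*m*y^2 + 24*m*y - y^3 - 4*y^2)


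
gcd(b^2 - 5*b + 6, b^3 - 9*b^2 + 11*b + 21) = b - 3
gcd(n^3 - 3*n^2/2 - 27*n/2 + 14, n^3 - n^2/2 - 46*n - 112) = n + 7/2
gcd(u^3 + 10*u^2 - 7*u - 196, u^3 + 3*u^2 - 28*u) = u^2 + 3*u - 28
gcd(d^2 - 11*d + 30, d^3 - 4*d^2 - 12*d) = d - 6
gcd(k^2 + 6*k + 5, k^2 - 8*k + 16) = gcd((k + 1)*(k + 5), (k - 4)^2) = 1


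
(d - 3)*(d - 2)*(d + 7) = d^3 + 2*d^2 - 29*d + 42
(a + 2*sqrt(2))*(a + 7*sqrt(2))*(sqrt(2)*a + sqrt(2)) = sqrt(2)*a^3 + sqrt(2)*a^2 + 18*a^2 + 18*a + 28*sqrt(2)*a + 28*sqrt(2)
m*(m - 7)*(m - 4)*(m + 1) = m^4 - 10*m^3 + 17*m^2 + 28*m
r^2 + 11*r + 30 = (r + 5)*(r + 6)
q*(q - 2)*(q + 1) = q^3 - q^2 - 2*q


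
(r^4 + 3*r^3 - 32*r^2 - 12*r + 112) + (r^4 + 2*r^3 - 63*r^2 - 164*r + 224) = 2*r^4 + 5*r^3 - 95*r^2 - 176*r + 336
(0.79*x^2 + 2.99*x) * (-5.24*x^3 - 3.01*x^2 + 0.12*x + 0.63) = -4.1396*x^5 - 18.0455*x^4 - 8.9051*x^3 + 0.8565*x^2 + 1.8837*x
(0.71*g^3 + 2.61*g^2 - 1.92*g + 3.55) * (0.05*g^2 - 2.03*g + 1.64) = 0.0355*g^5 - 1.3108*g^4 - 4.2299*g^3 + 8.3555*g^2 - 10.3553*g + 5.822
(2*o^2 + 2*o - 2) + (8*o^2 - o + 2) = 10*o^2 + o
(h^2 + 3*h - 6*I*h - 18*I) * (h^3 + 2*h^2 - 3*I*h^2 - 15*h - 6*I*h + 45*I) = h^5 + 5*h^4 - 9*I*h^4 - 27*h^3 - 45*I*h^3 - 135*h^2 + 81*I*h^2 + 162*h + 405*I*h + 810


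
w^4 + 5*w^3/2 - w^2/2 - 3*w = w*(w - 1)*(w + 3/2)*(w + 2)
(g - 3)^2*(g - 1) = g^3 - 7*g^2 + 15*g - 9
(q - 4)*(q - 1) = q^2 - 5*q + 4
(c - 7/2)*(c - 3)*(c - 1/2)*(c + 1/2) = c^4 - 13*c^3/2 + 41*c^2/4 + 13*c/8 - 21/8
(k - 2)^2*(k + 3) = k^3 - k^2 - 8*k + 12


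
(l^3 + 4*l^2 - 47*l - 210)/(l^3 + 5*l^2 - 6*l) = (l^2 - 2*l - 35)/(l*(l - 1))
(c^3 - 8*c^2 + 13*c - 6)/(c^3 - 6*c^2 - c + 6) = (c - 1)/(c + 1)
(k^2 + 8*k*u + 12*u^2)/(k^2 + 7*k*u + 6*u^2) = (k + 2*u)/(k + u)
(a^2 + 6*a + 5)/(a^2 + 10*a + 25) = (a + 1)/(a + 5)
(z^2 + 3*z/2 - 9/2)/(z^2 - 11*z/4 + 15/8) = 4*(z + 3)/(4*z - 5)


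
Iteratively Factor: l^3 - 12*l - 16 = (l + 2)*(l^2 - 2*l - 8) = (l + 2)^2*(l - 4)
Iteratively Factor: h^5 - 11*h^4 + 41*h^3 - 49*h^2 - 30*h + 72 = (h - 4)*(h^4 - 7*h^3 + 13*h^2 + 3*h - 18) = (h - 4)*(h - 3)*(h^3 - 4*h^2 + h + 6) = (h - 4)*(h - 3)^2*(h^2 - h - 2) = (h - 4)*(h - 3)^2*(h + 1)*(h - 2)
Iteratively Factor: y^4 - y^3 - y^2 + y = (y)*(y^3 - y^2 - y + 1) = y*(y - 1)*(y^2 - 1) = y*(y - 1)*(y + 1)*(y - 1)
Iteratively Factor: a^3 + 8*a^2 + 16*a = (a + 4)*(a^2 + 4*a) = (a + 4)^2*(a)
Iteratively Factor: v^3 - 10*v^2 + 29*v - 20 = (v - 4)*(v^2 - 6*v + 5) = (v - 4)*(v - 1)*(v - 5)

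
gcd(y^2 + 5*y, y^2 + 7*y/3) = y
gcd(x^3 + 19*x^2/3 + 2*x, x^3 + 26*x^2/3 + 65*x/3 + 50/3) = 1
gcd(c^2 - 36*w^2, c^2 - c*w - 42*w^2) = c + 6*w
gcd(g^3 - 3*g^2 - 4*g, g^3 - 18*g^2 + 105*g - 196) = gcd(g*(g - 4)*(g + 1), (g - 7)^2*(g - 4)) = g - 4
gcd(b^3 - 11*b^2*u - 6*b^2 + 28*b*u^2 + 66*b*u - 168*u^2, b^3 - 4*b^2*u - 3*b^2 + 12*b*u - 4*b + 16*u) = -b + 4*u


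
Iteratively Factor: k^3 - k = (k - 1)*(k^2 + k) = k*(k - 1)*(k + 1)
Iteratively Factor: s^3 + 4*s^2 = (s + 4)*(s^2) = s*(s + 4)*(s)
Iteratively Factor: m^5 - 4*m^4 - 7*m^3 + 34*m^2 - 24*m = (m - 1)*(m^4 - 3*m^3 - 10*m^2 + 24*m) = (m - 1)*(m + 3)*(m^3 - 6*m^2 + 8*m) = m*(m - 1)*(m + 3)*(m^2 - 6*m + 8) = m*(m - 4)*(m - 1)*(m + 3)*(m - 2)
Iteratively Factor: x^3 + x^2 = (x)*(x^2 + x) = x^2*(x + 1)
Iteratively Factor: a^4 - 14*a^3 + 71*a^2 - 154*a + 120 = (a - 4)*(a^3 - 10*a^2 + 31*a - 30) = (a - 4)*(a - 3)*(a^2 - 7*a + 10) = (a - 4)*(a - 3)*(a - 2)*(a - 5)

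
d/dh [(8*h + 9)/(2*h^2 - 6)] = (4*h^2 - h*(8*h + 9) - 12)/(h^2 - 3)^2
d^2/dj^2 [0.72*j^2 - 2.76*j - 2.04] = 1.44000000000000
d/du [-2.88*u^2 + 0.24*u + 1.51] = 0.24 - 5.76*u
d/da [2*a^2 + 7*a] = 4*a + 7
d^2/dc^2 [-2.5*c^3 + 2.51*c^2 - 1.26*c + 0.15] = 5.02 - 15.0*c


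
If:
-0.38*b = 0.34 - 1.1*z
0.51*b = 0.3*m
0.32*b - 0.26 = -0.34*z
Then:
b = 0.35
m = 0.60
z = 0.43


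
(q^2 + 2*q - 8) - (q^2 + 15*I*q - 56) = 2*q - 15*I*q + 48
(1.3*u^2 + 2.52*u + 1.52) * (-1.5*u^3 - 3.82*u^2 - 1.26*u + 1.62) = -1.95*u^5 - 8.746*u^4 - 13.5444*u^3 - 6.8756*u^2 + 2.1672*u + 2.4624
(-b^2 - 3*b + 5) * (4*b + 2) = -4*b^3 - 14*b^2 + 14*b + 10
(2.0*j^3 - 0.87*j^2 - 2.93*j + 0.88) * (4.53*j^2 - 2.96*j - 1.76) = 9.06*j^5 - 9.8611*j^4 - 14.2177*j^3 + 14.1904*j^2 + 2.552*j - 1.5488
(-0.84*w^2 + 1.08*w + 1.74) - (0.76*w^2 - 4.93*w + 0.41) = -1.6*w^2 + 6.01*w + 1.33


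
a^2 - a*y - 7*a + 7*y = (a - 7)*(a - y)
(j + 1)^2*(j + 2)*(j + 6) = j^4 + 10*j^3 + 29*j^2 + 32*j + 12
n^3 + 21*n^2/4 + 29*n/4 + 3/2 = (n + 1/4)*(n + 2)*(n + 3)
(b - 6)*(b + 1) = b^2 - 5*b - 6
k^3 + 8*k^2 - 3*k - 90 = (k - 3)*(k + 5)*(k + 6)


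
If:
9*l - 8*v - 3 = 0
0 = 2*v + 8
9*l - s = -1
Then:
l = -29/9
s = -28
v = -4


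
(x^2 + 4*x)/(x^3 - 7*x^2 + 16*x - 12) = x*(x + 4)/(x^3 - 7*x^2 + 16*x - 12)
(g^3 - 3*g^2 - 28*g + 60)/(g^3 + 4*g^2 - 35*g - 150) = (g - 2)/(g + 5)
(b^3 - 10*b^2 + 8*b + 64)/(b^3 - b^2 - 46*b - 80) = (b - 4)/(b + 5)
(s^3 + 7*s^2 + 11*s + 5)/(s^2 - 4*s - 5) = (s^2 + 6*s + 5)/(s - 5)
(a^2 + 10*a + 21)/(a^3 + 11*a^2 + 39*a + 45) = (a + 7)/(a^2 + 8*a + 15)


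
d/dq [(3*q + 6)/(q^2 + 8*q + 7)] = 3*(q^2 + 8*q - 2*(q + 2)*(q + 4) + 7)/(q^2 + 8*q + 7)^2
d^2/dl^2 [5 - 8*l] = 0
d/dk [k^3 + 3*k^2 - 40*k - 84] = 3*k^2 + 6*k - 40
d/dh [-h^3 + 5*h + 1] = 5 - 3*h^2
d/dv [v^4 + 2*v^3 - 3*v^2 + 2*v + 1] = 4*v^3 + 6*v^2 - 6*v + 2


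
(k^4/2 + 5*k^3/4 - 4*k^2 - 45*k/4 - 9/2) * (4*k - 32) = 2*k^5 - 11*k^4 - 56*k^3 + 83*k^2 + 342*k + 144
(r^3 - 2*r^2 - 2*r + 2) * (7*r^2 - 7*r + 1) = 7*r^5 - 21*r^4 + r^3 + 26*r^2 - 16*r + 2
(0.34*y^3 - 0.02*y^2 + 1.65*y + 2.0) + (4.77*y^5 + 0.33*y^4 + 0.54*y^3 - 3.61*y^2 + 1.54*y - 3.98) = 4.77*y^5 + 0.33*y^4 + 0.88*y^3 - 3.63*y^2 + 3.19*y - 1.98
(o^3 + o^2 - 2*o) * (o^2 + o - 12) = o^5 + 2*o^4 - 13*o^3 - 14*o^2 + 24*o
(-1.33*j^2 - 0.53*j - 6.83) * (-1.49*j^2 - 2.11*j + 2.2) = 1.9817*j^4 + 3.596*j^3 + 8.369*j^2 + 13.2453*j - 15.026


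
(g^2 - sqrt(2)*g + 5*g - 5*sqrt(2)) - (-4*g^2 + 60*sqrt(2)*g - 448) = 5*g^2 - 61*sqrt(2)*g + 5*g - 5*sqrt(2) + 448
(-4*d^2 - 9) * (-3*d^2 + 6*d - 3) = 12*d^4 - 24*d^3 + 39*d^2 - 54*d + 27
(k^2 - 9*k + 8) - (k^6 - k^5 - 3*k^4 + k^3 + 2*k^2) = -k^6 + k^5 + 3*k^4 - k^3 - k^2 - 9*k + 8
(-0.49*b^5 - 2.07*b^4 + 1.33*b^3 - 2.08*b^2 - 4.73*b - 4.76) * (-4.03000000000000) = 1.9747*b^5 + 8.3421*b^4 - 5.3599*b^3 + 8.3824*b^2 + 19.0619*b + 19.1828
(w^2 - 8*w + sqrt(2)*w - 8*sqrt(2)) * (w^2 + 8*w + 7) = w^4 + sqrt(2)*w^3 - 57*w^2 - 57*sqrt(2)*w - 56*w - 56*sqrt(2)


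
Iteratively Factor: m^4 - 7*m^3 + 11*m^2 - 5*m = (m)*(m^3 - 7*m^2 + 11*m - 5) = m*(m - 1)*(m^2 - 6*m + 5) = m*(m - 5)*(m - 1)*(m - 1)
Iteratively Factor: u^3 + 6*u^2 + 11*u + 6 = (u + 3)*(u^2 + 3*u + 2) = (u + 2)*(u + 3)*(u + 1)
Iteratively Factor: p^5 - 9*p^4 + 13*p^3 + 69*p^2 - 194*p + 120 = (p - 5)*(p^4 - 4*p^3 - 7*p^2 + 34*p - 24) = (p - 5)*(p - 2)*(p^3 - 2*p^2 - 11*p + 12) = (p - 5)*(p - 4)*(p - 2)*(p^2 + 2*p - 3) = (p - 5)*(p - 4)*(p - 2)*(p - 1)*(p + 3)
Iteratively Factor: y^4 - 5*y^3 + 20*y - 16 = (y - 4)*(y^3 - y^2 - 4*y + 4) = (y - 4)*(y - 1)*(y^2 - 4) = (y - 4)*(y - 1)*(y + 2)*(y - 2)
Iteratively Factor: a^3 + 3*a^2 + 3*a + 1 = (a + 1)*(a^2 + 2*a + 1) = (a + 1)^2*(a + 1)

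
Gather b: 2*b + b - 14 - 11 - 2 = 3*b - 27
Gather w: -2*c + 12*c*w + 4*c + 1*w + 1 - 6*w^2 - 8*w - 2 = 2*c - 6*w^2 + w*(12*c - 7) - 1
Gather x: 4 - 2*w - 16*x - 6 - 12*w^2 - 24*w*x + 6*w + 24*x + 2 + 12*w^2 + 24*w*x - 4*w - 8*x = 0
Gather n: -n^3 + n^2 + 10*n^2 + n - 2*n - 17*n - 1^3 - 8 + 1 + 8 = -n^3 + 11*n^2 - 18*n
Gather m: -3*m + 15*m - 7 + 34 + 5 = 12*m + 32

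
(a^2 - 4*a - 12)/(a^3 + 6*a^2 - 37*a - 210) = (a + 2)/(a^2 + 12*a + 35)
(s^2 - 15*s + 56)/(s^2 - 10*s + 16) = (s - 7)/(s - 2)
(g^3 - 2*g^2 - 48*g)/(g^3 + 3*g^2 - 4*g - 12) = g*(g^2 - 2*g - 48)/(g^3 + 3*g^2 - 4*g - 12)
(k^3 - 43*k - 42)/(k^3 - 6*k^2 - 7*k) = (k + 6)/k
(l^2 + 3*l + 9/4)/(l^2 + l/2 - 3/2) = (l + 3/2)/(l - 1)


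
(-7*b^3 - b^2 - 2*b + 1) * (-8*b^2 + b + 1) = 56*b^5 + b^4 + 8*b^3 - 11*b^2 - b + 1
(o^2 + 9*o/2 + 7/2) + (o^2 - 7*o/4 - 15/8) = 2*o^2 + 11*o/4 + 13/8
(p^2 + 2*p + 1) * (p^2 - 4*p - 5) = p^4 - 2*p^3 - 12*p^2 - 14*p - 5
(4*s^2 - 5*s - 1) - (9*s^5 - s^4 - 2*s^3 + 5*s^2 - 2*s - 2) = -9*s^5 + s^4 + 2*s^3 - s^2 - 3*s + 1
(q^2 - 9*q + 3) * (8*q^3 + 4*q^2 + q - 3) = 8*q^5 - 68*q^4 - 11*q^3 + 30*q - 9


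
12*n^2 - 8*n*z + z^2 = (-6*n + z)*(-2*n + z)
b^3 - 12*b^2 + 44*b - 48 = (b - 6)*(b - 4)*(b - 2)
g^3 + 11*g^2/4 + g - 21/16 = (g - 1/2)*(g + 3/2)*(g + 7/4)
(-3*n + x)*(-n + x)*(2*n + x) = 6*n^3 - 5*n^2*x - 2*n*x^2 + x^3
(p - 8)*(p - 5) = p^2 - 13*p + 40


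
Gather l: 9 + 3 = 12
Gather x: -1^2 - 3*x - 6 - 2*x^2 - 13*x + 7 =-2*x^2 - 16*x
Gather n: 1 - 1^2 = 0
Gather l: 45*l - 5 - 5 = 45*l - 10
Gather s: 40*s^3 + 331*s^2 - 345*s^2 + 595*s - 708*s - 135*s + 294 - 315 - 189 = 40*s^3 - 14*s^2 - 248*s - 210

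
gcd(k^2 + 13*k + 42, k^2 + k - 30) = k + 6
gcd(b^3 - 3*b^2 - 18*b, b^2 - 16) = 1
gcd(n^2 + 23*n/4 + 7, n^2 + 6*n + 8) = n + 4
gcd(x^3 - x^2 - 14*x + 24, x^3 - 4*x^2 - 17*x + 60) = x^2 + x - 12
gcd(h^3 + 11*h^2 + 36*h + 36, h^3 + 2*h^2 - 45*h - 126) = h^2 + 9*h + 18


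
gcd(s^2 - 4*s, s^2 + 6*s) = s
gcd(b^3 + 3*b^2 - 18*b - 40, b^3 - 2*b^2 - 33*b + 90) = 1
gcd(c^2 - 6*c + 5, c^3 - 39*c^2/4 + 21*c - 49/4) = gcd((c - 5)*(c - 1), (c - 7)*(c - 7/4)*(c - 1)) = c - 1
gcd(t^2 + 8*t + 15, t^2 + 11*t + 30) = t + 5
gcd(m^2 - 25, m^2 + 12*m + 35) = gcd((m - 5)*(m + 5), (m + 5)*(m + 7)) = m + 5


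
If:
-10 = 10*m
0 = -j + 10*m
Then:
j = -10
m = -1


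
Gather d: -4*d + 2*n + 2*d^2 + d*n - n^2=2*d^2 + d*(n - 4) - n^2 + 2*n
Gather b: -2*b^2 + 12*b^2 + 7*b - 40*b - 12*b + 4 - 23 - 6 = 10*b^2 - 45*b - 25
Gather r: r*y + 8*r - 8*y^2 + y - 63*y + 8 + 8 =r*(y + 8) - 8*y^2 - 62*y + 16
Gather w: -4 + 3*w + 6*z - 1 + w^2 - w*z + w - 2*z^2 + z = w^2 + w*(4 - z) - 2*z^2 + 7*z - 5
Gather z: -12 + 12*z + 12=12*z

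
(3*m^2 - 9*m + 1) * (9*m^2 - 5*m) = 27*m^4 - 96*m^3 + 54*m^2 - 5*m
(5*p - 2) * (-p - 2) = -5*p^2 - 8*p + 4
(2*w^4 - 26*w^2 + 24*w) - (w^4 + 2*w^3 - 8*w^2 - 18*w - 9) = w^4 - 2*w^3 - 18*w^2 + 42*w + 9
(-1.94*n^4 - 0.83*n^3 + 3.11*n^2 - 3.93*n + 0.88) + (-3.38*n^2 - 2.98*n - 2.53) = -1.94*n^4 - 0.83*n^3 - 0.27*n^2 - 6.91*n - 1.65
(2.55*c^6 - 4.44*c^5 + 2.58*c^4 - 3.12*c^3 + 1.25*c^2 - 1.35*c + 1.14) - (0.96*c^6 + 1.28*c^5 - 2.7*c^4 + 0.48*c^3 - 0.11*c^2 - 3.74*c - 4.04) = 1.59*c^6 - 5.72*c^5 + 5.28*c^4 - 3.6*c^3 + 1.36*c^2 + 2.39*c + 5.18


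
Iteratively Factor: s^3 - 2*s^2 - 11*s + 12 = (s - 1)*(s^2 - s - 12) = (s - 1)*(s + 3)*(s - 4)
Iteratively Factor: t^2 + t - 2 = (t - 1)*(t + 2)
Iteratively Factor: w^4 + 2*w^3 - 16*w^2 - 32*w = (w)*(w^3 + 2*w^2 - 16*w - 32) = w*(w + 4)*(w^2 - 2*w - 8) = w*(w + 2)*(w + 4)*(w - 4)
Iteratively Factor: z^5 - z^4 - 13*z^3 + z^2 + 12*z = (z)*(z^4 - z^3 - 13*z^2 + z + 12) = z*(z + 3)*(z^3 - 4*z^2 - z + 4) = z*(z - 1)*(z + 3)*(z^2 - 3*z - 4) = z*(z - 1)*(z + 1)*(z + 3)*(z - 4)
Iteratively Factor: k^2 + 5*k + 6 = (k + 3)*(k + 2)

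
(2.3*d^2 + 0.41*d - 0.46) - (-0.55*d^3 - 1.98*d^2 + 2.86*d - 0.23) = 0.55*d^3 + 4.28*d^2 - 2.45*d - 0.23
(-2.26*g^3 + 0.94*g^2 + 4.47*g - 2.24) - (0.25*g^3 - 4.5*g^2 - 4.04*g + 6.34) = -2.51*g^3 + 5.44*g^2 + 8.51*g - 8.58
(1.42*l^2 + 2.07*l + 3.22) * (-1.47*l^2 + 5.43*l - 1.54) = -2.0874*l^4 + 4.6677*l^3 + 4.3199*l^2 + 14.2968*l - 4.9588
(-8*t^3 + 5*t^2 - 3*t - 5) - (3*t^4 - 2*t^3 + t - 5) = -3*t^4 - 6*t^3 + 5*t^2 - 4*t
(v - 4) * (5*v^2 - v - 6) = 5*v^3 - 21*v^2 - 2*v + 24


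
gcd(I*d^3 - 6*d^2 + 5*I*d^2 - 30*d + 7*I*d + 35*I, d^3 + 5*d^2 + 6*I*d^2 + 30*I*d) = d + 5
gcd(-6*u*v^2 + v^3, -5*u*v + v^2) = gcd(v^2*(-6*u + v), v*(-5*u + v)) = v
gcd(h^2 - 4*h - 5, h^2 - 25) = h - 5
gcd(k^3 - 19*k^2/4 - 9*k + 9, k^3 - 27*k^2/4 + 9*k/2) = k^2 - 27*k/4 + 9/2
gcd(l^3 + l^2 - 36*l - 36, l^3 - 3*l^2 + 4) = l + 1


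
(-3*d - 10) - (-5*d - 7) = 2*d - 3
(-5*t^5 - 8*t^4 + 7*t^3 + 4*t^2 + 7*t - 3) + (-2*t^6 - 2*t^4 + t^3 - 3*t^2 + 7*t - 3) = -2*t^6 - 5*t^5 - 10*t^4 + 8*t^3 + t^2 + 14*t - 6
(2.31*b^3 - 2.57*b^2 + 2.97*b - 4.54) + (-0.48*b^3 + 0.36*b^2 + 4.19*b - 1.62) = 1.83*b^3 - 2.21*b^2 + 7.16*b - 6.16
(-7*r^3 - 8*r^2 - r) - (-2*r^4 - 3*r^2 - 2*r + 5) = 2*r^4 - 7*r^3 - 5*r^2 + r - 5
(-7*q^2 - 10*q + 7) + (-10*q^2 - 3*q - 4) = -17*q^2 - 13*q + 3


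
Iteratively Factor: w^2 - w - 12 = (w + 3)*(w - 4)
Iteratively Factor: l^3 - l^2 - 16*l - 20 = (l + 2)*(l^2 - 3*l - 10) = (l - 5)*(l + 2)*(l + 2)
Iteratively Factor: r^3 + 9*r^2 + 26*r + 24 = (r + 2)*(r^2 + 7*r + 12) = (r + 2)*(r + 3)*(r + 4)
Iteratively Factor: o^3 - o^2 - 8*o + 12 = (o + 3)*(o^2 - 4*o + 4) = (o - 2)*(o + 3)*(o - 2)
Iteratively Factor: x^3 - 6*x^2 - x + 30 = (x + 2)*(x^2 - 8*x + 15) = (x - 5)*(x + 2)*(x - 3)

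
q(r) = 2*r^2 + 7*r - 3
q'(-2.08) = -1.32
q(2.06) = 19.91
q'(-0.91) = 3.36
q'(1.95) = 14.80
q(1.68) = 14.40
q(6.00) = 111.00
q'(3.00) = 19.00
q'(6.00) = 31.00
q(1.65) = 14.00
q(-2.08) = -8.91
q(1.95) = 18.26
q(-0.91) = -7.71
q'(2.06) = 15.24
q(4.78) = 76.16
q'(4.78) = 26.12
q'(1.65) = 13.60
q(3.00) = 36.00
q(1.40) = 10.72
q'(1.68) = 13.72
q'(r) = 4*r + 7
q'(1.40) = 12.60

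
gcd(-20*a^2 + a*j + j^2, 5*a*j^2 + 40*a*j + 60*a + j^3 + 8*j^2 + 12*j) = 5*a + j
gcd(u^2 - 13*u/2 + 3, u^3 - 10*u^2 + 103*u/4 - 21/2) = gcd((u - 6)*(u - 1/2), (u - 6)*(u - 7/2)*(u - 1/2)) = u^2 - 13*u/2 + 3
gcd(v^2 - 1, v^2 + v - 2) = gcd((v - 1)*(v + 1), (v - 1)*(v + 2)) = v - 1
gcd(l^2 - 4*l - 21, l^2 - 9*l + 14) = l - 7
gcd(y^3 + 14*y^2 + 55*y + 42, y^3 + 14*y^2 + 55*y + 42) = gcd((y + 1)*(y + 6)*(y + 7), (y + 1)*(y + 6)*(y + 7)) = y^3 + 14*y^2 + 55*y + 42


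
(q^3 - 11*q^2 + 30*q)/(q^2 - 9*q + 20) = q*(q - 6)/(q - 4)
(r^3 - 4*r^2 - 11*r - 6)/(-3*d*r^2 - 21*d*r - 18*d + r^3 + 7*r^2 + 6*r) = (r^2 - 5*r - 6)/(-3*d*r - 18*d + r^2 + 6*r)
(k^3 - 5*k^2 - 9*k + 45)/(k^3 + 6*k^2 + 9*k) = (k^2 - 8*k + 15)/(k*(k + 3))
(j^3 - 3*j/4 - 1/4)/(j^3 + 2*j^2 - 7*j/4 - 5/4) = (2*j + 1)/(2*j + 5)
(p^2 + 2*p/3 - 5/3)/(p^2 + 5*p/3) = (p - 1)/p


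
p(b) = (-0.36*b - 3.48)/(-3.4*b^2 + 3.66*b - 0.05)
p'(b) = (-0.36*b - 3.48)*(6.8*b - 3.66)/(-3.4*b^2 + 3.66*b - 0.05)^2 - 0.36/(-3.4*b^2 + 3.66*b - 0.05)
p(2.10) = 0.58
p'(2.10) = -0.78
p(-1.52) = 0.22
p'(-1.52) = 0.25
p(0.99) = -15.91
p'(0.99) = -204.31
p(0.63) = -4.09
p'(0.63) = -3.21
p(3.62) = 0.15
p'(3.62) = -0.09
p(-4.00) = 0.03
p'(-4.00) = 0.02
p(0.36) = -4.36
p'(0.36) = 5.96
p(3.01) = 0.23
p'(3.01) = -0.18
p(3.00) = 0.23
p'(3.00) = -0.18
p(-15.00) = -0.00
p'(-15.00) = 0.00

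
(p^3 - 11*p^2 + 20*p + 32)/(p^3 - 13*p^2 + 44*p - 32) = (p + 1)/(p - 1)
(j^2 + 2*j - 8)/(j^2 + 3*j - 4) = (j - 2)/(j - 1)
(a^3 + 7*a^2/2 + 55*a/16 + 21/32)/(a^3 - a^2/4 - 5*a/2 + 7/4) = (8*a^2 + 14*a + 3)/(8*(a^2 - 2*a + 1))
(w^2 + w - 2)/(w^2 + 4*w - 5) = (w + 2)/(w + 5)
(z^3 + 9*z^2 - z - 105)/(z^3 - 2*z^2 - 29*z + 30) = (z^2 + 4*z - 21)/(z^2 - 7*z + 6)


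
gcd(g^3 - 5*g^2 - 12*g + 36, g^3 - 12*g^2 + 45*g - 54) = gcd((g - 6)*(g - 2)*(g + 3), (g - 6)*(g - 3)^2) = g - 6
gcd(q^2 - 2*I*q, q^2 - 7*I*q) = q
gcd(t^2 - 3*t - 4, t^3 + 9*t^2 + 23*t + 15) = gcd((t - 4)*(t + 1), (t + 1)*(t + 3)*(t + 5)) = t + 1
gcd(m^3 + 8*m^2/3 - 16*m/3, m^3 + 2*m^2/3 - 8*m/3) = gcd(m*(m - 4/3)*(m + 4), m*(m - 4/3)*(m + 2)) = m^2 - 4*m/3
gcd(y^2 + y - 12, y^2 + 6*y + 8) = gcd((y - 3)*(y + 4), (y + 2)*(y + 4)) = y + 4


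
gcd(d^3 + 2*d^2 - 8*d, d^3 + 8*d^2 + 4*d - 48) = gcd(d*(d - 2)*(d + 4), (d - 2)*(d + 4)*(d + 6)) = d^2 + 2*d - 8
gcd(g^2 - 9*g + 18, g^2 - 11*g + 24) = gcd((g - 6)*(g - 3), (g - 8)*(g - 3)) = g - 3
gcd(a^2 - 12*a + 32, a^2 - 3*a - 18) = 1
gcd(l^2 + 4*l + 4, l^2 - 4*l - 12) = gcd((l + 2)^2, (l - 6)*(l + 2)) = l + 2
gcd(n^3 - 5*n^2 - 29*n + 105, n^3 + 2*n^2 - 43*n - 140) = n^2 - 2*n - 35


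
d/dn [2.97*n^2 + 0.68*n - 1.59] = 5.94*n + 0.68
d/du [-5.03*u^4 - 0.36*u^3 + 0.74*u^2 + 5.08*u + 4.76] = -20.12*u^3 - 1.08*u^2 + 1.48*u + 5.08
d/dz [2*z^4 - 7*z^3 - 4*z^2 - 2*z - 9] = 8*z^3 - 21*z^2 - 8*z - 2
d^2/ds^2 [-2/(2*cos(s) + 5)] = 4*(-5*cos(s) + cos(2*s) - 3)/(2*cos(s) + 5)^3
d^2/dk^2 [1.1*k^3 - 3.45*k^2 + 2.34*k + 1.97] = 6.6*k - 6.9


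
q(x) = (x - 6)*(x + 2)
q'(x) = 2*x - 4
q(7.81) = 17.76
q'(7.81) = 11.62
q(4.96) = -7.24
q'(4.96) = 5.92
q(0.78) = -14.51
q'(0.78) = -2.44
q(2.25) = -15.94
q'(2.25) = 0.50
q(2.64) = -15.59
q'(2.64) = 1.28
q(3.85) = -12.58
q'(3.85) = 3.70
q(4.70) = -8.71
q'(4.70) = 5.40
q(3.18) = -14.61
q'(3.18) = 2.36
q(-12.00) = 180.00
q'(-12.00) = -28.00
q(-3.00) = 9.00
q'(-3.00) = -10.00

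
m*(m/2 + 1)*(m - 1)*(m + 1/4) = m^4/2 + 5*m^3/8 - 7*m^2/8 - m/4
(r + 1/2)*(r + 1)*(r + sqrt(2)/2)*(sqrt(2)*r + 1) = sqrt(2)*r^4 + 2*r^3 + 3*sqrt(2)*r^3/2 + sqrt(2)*r^2 + 3*r^2 + r + 3*sqrt(2)*r/4 + sqrt(2)/4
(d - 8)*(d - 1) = d^2 - 9*d + 8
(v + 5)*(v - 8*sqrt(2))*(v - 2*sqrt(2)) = v^3 - 10*sqrt(2)*v^2 + 5*v^2 - 50*sqrt(2)*v + 32*v + 160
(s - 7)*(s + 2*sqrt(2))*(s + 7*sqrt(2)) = s^3 - 7*s^2 + 9*sqrt(2)*s^2 - 63*sqrt(2)*s + 28*s - 196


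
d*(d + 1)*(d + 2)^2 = d^4 + 5*d^3 + 8*d^2 + 4*d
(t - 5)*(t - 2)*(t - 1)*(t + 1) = t^4 - 7*t^3 + 9*t^2 + 7*t - 10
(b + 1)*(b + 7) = b^2 + 8*b + 7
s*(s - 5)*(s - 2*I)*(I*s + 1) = I*s^4 + 3*s^3 - 5*I*s^3 - 15*s^2 - 2*I*s^2 + 10*I*s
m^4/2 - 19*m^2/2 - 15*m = m*(m/2 + 1)*(m - 5)*(m + 3)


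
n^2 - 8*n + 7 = (n - 7)*(n - 1)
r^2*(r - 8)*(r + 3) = r^4 - 5*r^3 - 24*r^2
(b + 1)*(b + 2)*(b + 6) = b^3 + 9*b^2 + 20*b + 12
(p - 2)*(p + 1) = p^2 - p - 2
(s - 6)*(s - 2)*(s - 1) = s^3 - 9*s^2 + 20*s - 12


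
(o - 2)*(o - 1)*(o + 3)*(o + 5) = o^4 + 5*o^3 - 7*o^2 - 29*o + 30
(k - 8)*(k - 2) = k^2 - 10*k + 16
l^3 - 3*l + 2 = (l - 1)^2*(l + 2)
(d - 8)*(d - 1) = d^2 - 9*d + 8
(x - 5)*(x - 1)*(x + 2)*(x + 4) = x^4 - 23*x^2 - 18*x + 40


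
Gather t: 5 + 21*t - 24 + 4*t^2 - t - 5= 4*t^2 + 20*t - 24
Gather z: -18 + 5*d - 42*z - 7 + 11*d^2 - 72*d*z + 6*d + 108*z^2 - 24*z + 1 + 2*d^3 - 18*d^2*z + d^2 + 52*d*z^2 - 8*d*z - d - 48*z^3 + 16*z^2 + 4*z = 2*d^3 + 12*d^2 + 10*d - 48*z^3 + z^2*(52*d + 124) + z*(-18*d^2 - 80*d - 62) - 24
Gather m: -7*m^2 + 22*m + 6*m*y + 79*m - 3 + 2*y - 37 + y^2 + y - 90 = -7*m^2 + m*(6*y + 101) + y^2 + 3*y - 130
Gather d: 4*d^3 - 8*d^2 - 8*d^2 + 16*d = 4*d^3 - 16*d^2 + 16*d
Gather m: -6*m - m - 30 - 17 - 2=-7*m - 49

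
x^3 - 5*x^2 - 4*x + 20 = (x - 5)*(x - 2)*(x + 2)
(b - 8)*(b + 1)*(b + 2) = b^3 - 5*b^2 - 22*b - 16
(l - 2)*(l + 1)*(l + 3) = l^3 + 2*l^2 - 5*l - 6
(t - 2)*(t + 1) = t^2 - t - 2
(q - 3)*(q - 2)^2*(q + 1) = q^4 - 6*q^3 + 9*q^2 + 4*q - 12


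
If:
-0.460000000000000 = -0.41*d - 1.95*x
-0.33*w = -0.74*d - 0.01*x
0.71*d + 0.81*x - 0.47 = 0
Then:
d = 0.52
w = 1.16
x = 0.13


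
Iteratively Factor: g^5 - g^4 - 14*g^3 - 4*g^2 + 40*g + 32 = (g + 1)*(g^4 - 2*g^3 - 12*g^2 + 8*g + 32) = (g - 2)*(g + 1)*(g^3 - 12*g - 16) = (g - 4)*(g - 2)*(g + 1)*(g^2 + 4*g + 4) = (g - 4)*(g - 2)*(g + 1)*(g + 2)*(g + 2)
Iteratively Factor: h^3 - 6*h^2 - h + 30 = (h - 5)*(h^2 - h - 6) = (h - 5)*(h - 3)*(h + 2)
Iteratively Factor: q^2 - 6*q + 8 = (q - 2)*(q - 4)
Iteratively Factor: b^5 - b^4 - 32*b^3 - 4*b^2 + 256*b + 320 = (b - 5)*(b^4 + 4*b^3 - 12*b^2 - 64*b - 64) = (b - 5)*(b - 4)*(b^3 + 8*b^2 + 20*b + 16) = (b - 5)*(b - 4)*(b + 4)*(b^2 + 4*b + 4) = (b - 5)*(b - 4)*(b + 2)*(b + 4)*(b + 2)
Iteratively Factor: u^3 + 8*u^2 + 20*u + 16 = (u + 2)*(u^2 + 6*u + 8) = (u + 2)*(u + 4)*(u + 2)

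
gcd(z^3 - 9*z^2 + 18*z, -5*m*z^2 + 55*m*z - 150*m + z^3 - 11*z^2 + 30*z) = z - 6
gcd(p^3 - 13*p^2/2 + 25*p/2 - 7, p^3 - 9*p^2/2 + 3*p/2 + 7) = p^2 - 11*p/2 + 7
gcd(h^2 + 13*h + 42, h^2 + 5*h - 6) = h + 6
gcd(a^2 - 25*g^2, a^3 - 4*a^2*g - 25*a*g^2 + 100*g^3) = a^2 - 25*g^2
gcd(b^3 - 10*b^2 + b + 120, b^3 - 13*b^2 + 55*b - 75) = b - 5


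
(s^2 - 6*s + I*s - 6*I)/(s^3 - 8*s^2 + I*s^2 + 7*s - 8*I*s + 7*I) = (s - 6)/(s^2 - 8*s + 7)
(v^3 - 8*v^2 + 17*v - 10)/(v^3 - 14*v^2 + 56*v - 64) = (v^2 - 6*v + 5)/(v^2 - 12*v + 32)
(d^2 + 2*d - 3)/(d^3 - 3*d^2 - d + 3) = (d + 3)/(d^2 - 2*d - 3)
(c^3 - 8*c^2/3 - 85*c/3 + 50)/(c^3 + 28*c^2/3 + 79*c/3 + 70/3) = (3*c^2 - 23*c + 30)/(3*c^2 + 13*c + 14)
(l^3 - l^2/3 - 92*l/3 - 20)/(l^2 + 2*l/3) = l - 1 - 30/l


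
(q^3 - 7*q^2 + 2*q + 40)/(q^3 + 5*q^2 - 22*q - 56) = (q - 5)/(q + 7)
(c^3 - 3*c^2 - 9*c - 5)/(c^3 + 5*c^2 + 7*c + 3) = (c - 5)/(c + 3)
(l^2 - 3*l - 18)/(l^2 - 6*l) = (l + 3)/l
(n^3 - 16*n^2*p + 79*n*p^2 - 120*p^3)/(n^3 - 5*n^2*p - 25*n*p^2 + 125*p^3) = (-n^2 + 11*n*p - 24*p^2)/(-n^2 + 25*p^2)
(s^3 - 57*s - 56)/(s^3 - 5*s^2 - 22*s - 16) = (s + 7)/(s + 2)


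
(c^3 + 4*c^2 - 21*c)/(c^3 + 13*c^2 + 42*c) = (c - 3)/(c + 6)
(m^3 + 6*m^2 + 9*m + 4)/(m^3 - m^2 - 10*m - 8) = (m^2 + 5*m + 4)/(m^2 - 2*m - 8)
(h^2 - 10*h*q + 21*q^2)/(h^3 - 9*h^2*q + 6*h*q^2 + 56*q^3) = (-h + 3*q)/(-h^2 + 2*h*q + 8*q^2)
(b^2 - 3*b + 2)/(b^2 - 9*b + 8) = (b - 2)/(b - 8)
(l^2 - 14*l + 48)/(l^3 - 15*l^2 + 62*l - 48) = 1/(l - 1)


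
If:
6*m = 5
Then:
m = 5/6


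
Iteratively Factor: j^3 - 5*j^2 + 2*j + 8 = (j - 4)*(j^2 - j - 2) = (j - 4)*(j + 1)*(j - 2)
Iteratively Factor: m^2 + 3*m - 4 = (m - 1)*(m + 4)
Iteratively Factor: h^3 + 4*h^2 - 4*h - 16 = (h + 2)*(h^2 + 2*h - 8) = (h + 2)*(h + 4)*(h - 2)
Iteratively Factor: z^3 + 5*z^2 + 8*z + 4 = (z + 1)*(z^2 + 4*z + 4) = (z + 1)*(z + 2)*(z + 2)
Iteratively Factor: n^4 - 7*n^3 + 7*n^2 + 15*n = (n - 3)*(n^3 - 4*n^2 - 5*n) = (n - 5)*(n - 3)*(n^2 + n) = n*(n - 5)*(n - 3)*(n + 1)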